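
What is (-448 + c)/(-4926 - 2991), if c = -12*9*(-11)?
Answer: -740/7917 ≈ -0.093470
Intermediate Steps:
c = 1188 (c = -108*(-11) = 1188)
(-448 + c)/(-4926 - 2991) = (-448 + 1188)/(-4926 - 2991) = 740/(-7917) = 740*(-1/7917) = -740/7917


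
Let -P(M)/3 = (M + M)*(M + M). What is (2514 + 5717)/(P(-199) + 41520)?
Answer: -8231/433692 ≈ -0.018979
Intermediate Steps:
P(M) = -12*M² (P(M) = -3*(M + M)*(M + M) = -3*2*M*2*M = -12*M²)
(2514 + 5717)/(P(-199) + 41520) = (2514 + 5717)/(-12*(-199)² + 41520) = 8231/(-12*39601 + 41520) = 8231/(-475212 + 41520) = 8231/(-433692) = 8231*(-1/433692) = -8231/433692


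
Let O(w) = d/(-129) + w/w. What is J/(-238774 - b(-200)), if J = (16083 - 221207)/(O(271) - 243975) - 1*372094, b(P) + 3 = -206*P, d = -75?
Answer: 3903576124226/2937135725147 ≈ 1.3290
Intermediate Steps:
O(w) = 68/43 (O(w) = -75/(-129) + w/w = -75*(-1/129) + 1 = 25/43 + 1 = 68/43)
b(P) = -3 - 206*P
J = -3903576124226/10490857 (J = (16083 - 221207)/(68/43 - 243975) - 1*372094 = -205124/(-10490857/43) - 372094 = -205124*(-43/10490857) - 372094 = 8820332/10490857 - 372094 = -3903576124226/10490857 ≈ -3.7209e+5)
J/(-238774 - b(-200)) = -3903576124226/(10490857*(-238774 - (-3 - 206*(-200)))) = -3903576124226/(10490857*(-238774 - (-3 + 41200))) = -3903576124226/(10490857*(-238774 - 1*41197)) = -3903576124226/(10490857*(-238774 - 41197)) = -3903576124226/10490857/(-279971) = -3903576124226/10490857*(-1/279971) = 3903576124226/2937135725147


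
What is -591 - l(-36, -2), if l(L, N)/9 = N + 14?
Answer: -699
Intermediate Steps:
l(L, N) = 126 + 9*N (l(L, N) = 9*(N + 14) = 9*(14 + N) = 126 + 9*N)
-591 - l(-36, -2) = -591 - (126 + 9*(-2)) = -591 - (126 - 18) = -591 - 1*108 = -591 - 108 = -699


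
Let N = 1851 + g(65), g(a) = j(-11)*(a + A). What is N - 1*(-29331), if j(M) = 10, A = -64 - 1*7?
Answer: 31122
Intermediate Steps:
A = -71 (A = -64 - 7 = -71)
g(a) = -710 + 10*a (g(a) = 10*(a - 71) = 10*(-71 + a) = -710 + 10*a)
N = 1791 (N = 1851 + (-710 + 10*65) = 1851 + (-710 + 650) = 1851 - 60 = 1791)
N - 1*(-29331) = 1791 - 1*(-29331) = 1791 + 29331 = 31122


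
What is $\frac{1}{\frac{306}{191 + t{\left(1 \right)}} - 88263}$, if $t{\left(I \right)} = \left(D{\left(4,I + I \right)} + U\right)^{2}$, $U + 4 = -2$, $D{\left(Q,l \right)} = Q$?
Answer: $- \frac{65}{5736993} \approx -1.133 \cdot 10^{-5}$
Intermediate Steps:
$U = -6$ ($U = -4 - 2 = -6$)
$t{\left(I \right)} = 4$ ($t{\left(I \right)} = \left(4 - 6\right)^{2} = \left(-2\right)^{2} = 4$)
$\frac{1}{\frac{306}{191 + t{\left(1 \right)}} - 88263} = \frac{1}{\frac{306}{191 + 4} - 88263} = \frac{1}{\frac{306}{195} - 88263} = \frac{1}{306 \cdot \frac{1}{195} - 88263} = \frac{1}{\frac{102}{65} - 88263} = \frac{1}{- \frac{5736993}{65}} = - \frac{65}{5736993}$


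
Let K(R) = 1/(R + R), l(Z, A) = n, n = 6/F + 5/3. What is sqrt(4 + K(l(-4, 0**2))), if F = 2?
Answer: sqrt(805)/14 ≈ 2.0266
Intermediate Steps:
n = 14/3 (n = 6/2 + 5/3 = 6*(1/2) + 5*(1/3) = 3 + 5/3 = 14/3 ≈ 4.6667)
l(Z, A) = 14/3
K(R) = 1/(2*R)
sqrt(4 + K(l(-4, 0**2))) = sqrt(4 + 1/(2*(14/3))) = sqrt(4 + (1/2)*(3/14)) = sqrt(4 + 3/28) = sqrt(115/28) = sqrt(805)/14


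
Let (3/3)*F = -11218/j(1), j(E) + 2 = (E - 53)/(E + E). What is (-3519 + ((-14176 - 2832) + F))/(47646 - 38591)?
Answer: -281769/126770 ≈ -2.2227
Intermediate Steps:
j(E) = -2 + (-53 + E)/(2*E) (j(E) = -2 + (E - 53)/(E + E) = -2 + (-53 + E)/((2*E)) = -2 + (-53 + E)*(1/(2*E)) = -2 + (-53 + E)/(2*E))
F = 5609/14 (F = -11218*2/(-53 - 3*1) = -11218*2/(-53 - 3) = -11218/((½)*1*(-56)) = -11218/(-28) = -11218*(-1/28) = 5609/14 ≈ 400.64)
(-3519 + ((-14176 - 2832) + F))/(47646 - 38591) = (-3519 + ((-14176 - 2832) + 5609/14))/(47646 - 38591) = (-3519 + (-17008 + 5609/14))/9055 = (-3519 - 232503/14)*(1/9055) = -281769/14*1/9055 = -281769/126770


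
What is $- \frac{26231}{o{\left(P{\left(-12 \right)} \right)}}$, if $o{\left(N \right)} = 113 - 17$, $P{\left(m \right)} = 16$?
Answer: $- \frac{26231}{96} \approx -273.24$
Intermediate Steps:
$o{\left(N \right)} = 96$ ($o{\left(N \right)} = 113 - 17 = 96$)
$- \frac{26231}{o{\left(P{\left(-12 \right)} \right)}} = - \frac{26231}{96}$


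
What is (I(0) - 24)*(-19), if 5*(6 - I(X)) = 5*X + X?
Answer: 342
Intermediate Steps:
I(X) = 6 - 6*X/5 (I(X) = 6 - (5*X + X)/5 = 6 - 6*X/5)
(I(0) - 24)*(-19) = ((6 - 6/5*0) - 24)*(-19) = ((6 + 0) - 24)*(-19) = (6 - 24)*(-19) = -18*(-19) = 342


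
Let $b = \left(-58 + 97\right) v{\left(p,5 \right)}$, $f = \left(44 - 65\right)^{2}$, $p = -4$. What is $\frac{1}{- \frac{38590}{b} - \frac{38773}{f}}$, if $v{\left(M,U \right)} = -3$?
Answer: $\frac{273}{66041} \approx 0.0041338$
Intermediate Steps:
$f = 441$ ($f = \left(-21\right)^{2} = 441$)
$b = -117$ ($b = \left(-58 + 97\right) \left(-3\right) = 39 \left(-3\right) = -117$)
$\frac{1}{- \frac{38590}{b} - \frac{38773}{f}} = \frac{1}{- \frac{38590}{-117} - \frac{38773}{441}} = \frac{1}{\left(-38590\right) \left(- \frac{1}{117}\right) - \frac{5539}{63}} = \frac{1}{\frac{38590}{117} - \frac{5539}{63}} = \frac{1}{\frac{66041}{273}} = \frac{273}{66041}$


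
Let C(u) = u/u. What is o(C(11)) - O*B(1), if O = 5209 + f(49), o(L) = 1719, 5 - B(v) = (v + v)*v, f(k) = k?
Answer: -14055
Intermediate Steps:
C(u) = 1
B(v) = 5 - 2*v**2 (B(v) = 5 - (v + v)*v = 5 - 2*v*v = 5 - 2*v**2)
O = 5258 (O = 5209 + 49 = 5258)
o(C(11)) - O*B(1) = 1719 - 5258*(5 - 2*1**2) = 1719 - 5258*(5 - 2*1) = 1719 - 5258*(5 - 2) = 1719 - 5258*3 = 1719 - 1*15774 = 1719 - 15774 = -14055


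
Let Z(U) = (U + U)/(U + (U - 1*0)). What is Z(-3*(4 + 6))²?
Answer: 1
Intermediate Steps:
Z(U) = 1 (Z(U) = (2*U)/(U + (U + 0)) = (2*U)/(U + U) = (2*U)/((2*U)) = (2*U)*(1/(2*U)) = 1)
Z(-3*(4 + 6))² = 1² = 1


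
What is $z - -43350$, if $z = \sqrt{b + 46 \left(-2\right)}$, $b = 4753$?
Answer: $43350 + \sqrt{4661} \approx 43418.0$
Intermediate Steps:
$z = \sqrt{4661}$ ($z = \sqrt{4753 + 46 \left(-2\right)} = \sqrt{4753 - 92} = \sqrt{4661} \approx 68.271$)
$z - -43350 = \sqrt{4661} - -43350 = \sqrt{4661} + 43350 = 43350 + \sqrt{4661}$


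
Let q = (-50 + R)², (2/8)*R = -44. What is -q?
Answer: -51076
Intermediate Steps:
R = -176 (R = 4*(-44) = -176)
q = 51076 (q = (-50 - 176)² = (-226)² = 51076)
-q = -1*51076 = -51076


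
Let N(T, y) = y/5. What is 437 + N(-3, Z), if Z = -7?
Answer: 2178/5 ≈ 435.60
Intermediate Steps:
N(T, y) = y/5 (N(T, y) = y*(1/5) = y/5)
437 + N(-3, Z) = 437 + (1/5)*(-7) = 437 - 7/5 = 2178/5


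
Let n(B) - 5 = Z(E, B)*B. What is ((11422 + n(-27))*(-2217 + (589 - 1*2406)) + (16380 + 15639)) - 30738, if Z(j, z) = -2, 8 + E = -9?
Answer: -46313073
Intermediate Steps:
E = -17 (E = -8 - 9 = -17)
n(B) = 5 - 2*B
((11422 + n(-27))*(-2217 + (589 - 1*2406)) + (16380 + 15639)) - 30738 = ((11422 + (5 - 2*(-27)))*(-2217 + (589 - 1*2406)) + (16380 + 15639)) - 30738 = ((11422 + (5 + 54))*(-2217 + (589 - 2406)) + 32019) - 30738 = ((11422 + 59)*(-2217 - 1817) + 32019) - 30738 = (11481*(-4034) + 32019) - 30738 = (-46314354 + 32019) - 30738 = -46282335 - 30738 = -46313073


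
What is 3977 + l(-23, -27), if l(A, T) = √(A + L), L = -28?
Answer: 3977 + I*√51 ≈ 3977.0 + 7.1414*I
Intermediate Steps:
l(A, T) = √(-28 + A) (l(A, T) = √(A - 28) = √(-28 + A))
3977 + l(-23, -27) = 3977 + √(-28 - 23) = 3977 + √(-51) = 3977 + I*√51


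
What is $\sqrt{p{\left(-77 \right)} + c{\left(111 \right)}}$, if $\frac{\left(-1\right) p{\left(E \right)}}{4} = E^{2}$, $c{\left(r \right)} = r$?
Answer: $i \sqrt{23605} \approx 153.64 i$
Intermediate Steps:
$p{\left(E \right)} = - 4 E^{2}$
$\sqrt{p{\left(-77 \right)} + c{\left(111 \right)}} = \sqrt{- 4 \left(-77\right)^{2} + 111} = \sqrt{\left(-4\right) 5929 + 111} = \sqrt{-23716 + 111} = \sqrt{-23605} = i \sqrt{23605}$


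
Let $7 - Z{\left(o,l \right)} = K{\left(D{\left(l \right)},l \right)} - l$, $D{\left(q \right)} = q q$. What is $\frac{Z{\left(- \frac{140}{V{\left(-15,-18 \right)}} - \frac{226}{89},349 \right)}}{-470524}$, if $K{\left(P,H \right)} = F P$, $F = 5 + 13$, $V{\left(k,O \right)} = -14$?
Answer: $\frac{1096031}{235262} \approx 4.6588$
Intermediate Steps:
$D{\left(q \right)} = q^{2}$
$F = 18$
$K{\left(P,H \right)} = 18 P$
$Z{\left(o,l \right)} = 7 + l - 18 l^{2}$ ($Z{\left(o,l \right)} = 7 - \left(18 l^{2} - l\right) = 7 - \left(- l + 18 l^{2}\right) = 7 + l - 18 l^{2}$)
$\frac{Z{\left(- \frac{140}{V{\left(-15,-18 \right)}} - \frac{226}{89},349 \right)}}{-470524} = \frac{7 + 349 - 18 \cdot 349^{2}}{-470524} = \left(7 + 349 - 2192418\right) \left(- \frac{1}{470524}\right) = \left(-2192062\right) \left(- \frac{1}{470524}\right) = \frac{1096031}{235262}$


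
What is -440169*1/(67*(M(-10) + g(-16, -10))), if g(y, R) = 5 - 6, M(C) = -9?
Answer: 440169/670 ≈ 656.97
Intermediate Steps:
g(y, R) = -1
-440169*1/(67*(M(-10) + g(-16, -10))) = -440169*1/(67*(-9 - 1)) = -440169/(67*(-10)) = -440169/(-670) = -440169*(-1/670) = 440169/670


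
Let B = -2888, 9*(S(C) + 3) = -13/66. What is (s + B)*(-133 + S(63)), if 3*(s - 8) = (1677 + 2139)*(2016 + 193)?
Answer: -37799098916/99 ≈ -3.8181e+8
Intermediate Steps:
S(C) = -1795/594 (S(C) = -3 + (-13/66)/9 = -3 + (-13*1/66)/9 = -3 + (⅑)*(-13/66) = -3 - 13/594 = -1795/594)
s = 2809856 (s = 8 + ((1677 + 2139)*(2016 + 193))/3 = 8 + (3816*2209)/3 = 8 + (⅓)*8429544 = 8 + 2809848 = 2809856)
(s + B)*(-133 + S(63)) = (2809856 - 2888)*(-133 - 1795/594) = 2806968*(-80797/594) = -37799098916/99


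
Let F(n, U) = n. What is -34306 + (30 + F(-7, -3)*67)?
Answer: -34745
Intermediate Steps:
-34306 + (30 + F(-7, -3)*67) = -34306 + (30 - 7*67) = -34306 + (30 - 469) = -34306 - 439 = -34745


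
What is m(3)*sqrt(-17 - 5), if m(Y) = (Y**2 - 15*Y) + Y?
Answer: -33*I*sqrt(22) ≈ -154.78*I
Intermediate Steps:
m(Y) = Y**2 - 14*Y
m(3)*sqrt(-17 - 5) = (3*(-14 + 3))*sqrt(-17 - 5) = (3*(-11))*sqrt(-22) = -33*I*sqrt(22)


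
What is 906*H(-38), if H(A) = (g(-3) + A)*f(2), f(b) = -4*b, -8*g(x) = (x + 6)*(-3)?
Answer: 267270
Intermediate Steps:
g(x) = 9/4 + 3*x/8 (g(x) = -(x + 6)*(-3)/8 = -(6 + x)*(-3)/8 = -(-18 - 3*x)/8 = 9/4 + 3*x/8)
H(A) = -9 - 8*A (H(A) = ((9/4 + (3/8)*(-3)) + A)*(-4*2) = ((9/4 - 9/8) + A)*(-8) = (9/8 + A)*(-8) = -9 - 8*A)
906*H(-38) = 906*(-9 - 8*(-38)) = 906*(-9 + 304) = 906*295 = 267270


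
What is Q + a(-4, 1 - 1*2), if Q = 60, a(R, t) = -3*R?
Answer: 72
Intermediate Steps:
Q + a(-4, 1 - 1*2) = 60 - 3*(-4) = 60 + 12 = 72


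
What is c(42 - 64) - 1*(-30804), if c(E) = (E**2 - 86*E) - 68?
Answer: 33112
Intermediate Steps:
c(E) = -68 + E**2 - 86*E
c(42 - 64) - 1*(-30804) = (-68 + (42 - 64)**2 - 86*(42 - 64)) - 1*(-30804) = (-68 + (-22)**2 - 86*(-22)) + 30804 = (-68 + 484 + 1892) + 30804 = 2308 + 30804 = 33112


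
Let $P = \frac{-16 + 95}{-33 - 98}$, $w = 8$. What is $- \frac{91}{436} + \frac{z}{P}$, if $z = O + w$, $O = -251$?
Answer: $\frac{13871999}{34444} \approx 402.74$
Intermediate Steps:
$z = -243$ ($z = -251 + 8 = -243$)
$P = - \frac{79}{131}$ ($P = \frac{79}{-131} = 79 \left(- \frac{1}{131}\right) = - \frac{79}{131} \approx -0.60305$)
$- \frac{91}{436} + \frac{z}{P} = - \frac{91}{436} - \frac{243}{- \frac{79}{131}} = \left(-91\right) \frac{1}{436} - - \frac{31833}{79} = - \frac{91}{436} + \frac{31833}{79} = \frac{13871999}{34444}$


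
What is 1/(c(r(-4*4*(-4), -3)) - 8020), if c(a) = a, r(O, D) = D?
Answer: -1/8023 ≈ -0.00012464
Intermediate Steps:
1/(c(r(-4*4*(-4), -3)) - 8020) = 1/(-3 - 8020) = 1/(-8023) = -1/8023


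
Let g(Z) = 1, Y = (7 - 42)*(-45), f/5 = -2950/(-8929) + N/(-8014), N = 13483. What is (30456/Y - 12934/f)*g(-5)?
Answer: 4674362522204/2418710175 ≈ 1932.6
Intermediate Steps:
f = -483742035/71557006 (f = 5*(-2950/(-8929) + 13483/(-8014)) = 5*(-2950*(-1/8929) + 13483*(-1/8014)) = 5*(2950/8929 - 13483/8014) = 5*(-96748407/71557006) = -483742035/71557006 ≈ -6.7602)
Y = 1575 (Y = -35*(-45) = 1575)
(30456/Y - 12934/f)*g(-5) = (30456/1575 - 12934/(-483742035/71557006))*1 = (30456*(1/1575) - 12934*(-71557006/483742035))*1 = (3384/175 + 925518315604/483742035)*1 = (4674362522204/2418710175)*1 = 4674362522204/2418710175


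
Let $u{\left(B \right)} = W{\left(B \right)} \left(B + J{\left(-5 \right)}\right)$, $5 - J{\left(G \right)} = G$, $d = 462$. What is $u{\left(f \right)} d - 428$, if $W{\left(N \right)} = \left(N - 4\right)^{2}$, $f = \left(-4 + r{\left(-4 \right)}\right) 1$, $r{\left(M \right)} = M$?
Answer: $132628$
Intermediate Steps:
$J{\left(G \right)} = 5 - G$
$f = -8$ ($f = \left(-4 - 4\right) 1 = \left(-8\right) 1 = -8$)
$W{\left(N \right)} = \left(-4 + N\right)^{2}$
$u{\left(B \right)} = \left(-4 + B\right)^{2} \left(10 + B\right)$ ($u{\left(B \right)} = \left(-4 + B\right)^{2} \left(B + \left(5 - -5\right)\right) = \left(-4 + B\right)^{2} \left(B + \left(5 + 5\right)\right) = \left(-4 + B\right)^{2} \left(B + 10\right) = \left(-4 + B\right)^{2} \left(10 + B\right)$)
$u{\left(f \right)} d - 428 = \left(-4 - 8\right)^{2} \left(10 - 8\right) 462 - 428 = \left(-12\right)^{2} \cdot 2 \cdot 462 - 428 = 144 \cdot 2 \cdot 462 - 428 = 288 \cdot 462 - 428 = 133056 - 428 = 132628$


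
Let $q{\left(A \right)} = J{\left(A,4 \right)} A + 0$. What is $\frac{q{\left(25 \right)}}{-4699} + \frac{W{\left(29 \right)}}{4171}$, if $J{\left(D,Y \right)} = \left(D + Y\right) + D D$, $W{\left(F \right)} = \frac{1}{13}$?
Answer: $- \frac{886541351}{254793877} \approx -3.4794$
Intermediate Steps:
$W{\left(F \right)} = \frac{1}{13}$
$J{\left(D,Y \right)} = D + Y + D^{2}$ ($J{\left(D,Y \right)} = \left(D + Y\right) + D^{2} = D + Y + D^{2}$)
$q{\left(A \right)} = A \left(4 + A + A^{2}\right)$ ($q{\left(A \right)} = \left(A + 4 + A^{2}\right) A + 0 = \left(4 + A + A^{2}\right) A + 0 = A \left(4 + A + A^{2}\right) + 0 = A \left(4 + A + A^{2}\right)$)
$\frac{q{\left(25 \right)}}{-4699} + \frac{W{\left(29 \right)}}{4171} = \frac{25 \left(4 + 25 + 25^{2}\right)}{-4699} + \frac{1}{13 \cdot 4171} = 25 \left(4 + 25 + 625\right) \left(- \frac{1}{4699}\right) + \frac{1}{13} \cdot \frac{1}{4171} = 25 \cdot 654 \left(- \frac{1}{4699}\right) + \frac{1}{54223} = 16350 \left(- \frac{1}{4699}\right) + \frac{1}{54223} = - \frac{16350}{4699} + \frac{1}{54223} = - \frac{886541351}{254793877}$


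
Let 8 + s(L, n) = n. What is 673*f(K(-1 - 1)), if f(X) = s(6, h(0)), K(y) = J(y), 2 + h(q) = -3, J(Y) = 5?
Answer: -8749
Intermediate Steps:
h(q) = -5 (h(q) = -2 - 3 = -5)
s(L, n) = -8 + n
K(y) = 5
f(X) = -13 (f(X) = -8 - 5 = -13)
673*f(K(-1 - 1)) = 673*(-13) = -8749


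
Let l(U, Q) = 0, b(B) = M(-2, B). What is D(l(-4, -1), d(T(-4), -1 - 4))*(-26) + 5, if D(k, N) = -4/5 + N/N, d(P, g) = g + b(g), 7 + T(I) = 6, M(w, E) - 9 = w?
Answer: -⅕ ≈ -0.20000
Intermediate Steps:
M(w, E) = 9 + w
b(B) = 7 (b(B) = 9 - 2 = 7)
T(I) = -1 (T(I) = -7 + 6 = -1)
d(P, g) = 7 + g (d(P, g) = g + 7 = 7 + g)
D(k, N) = ⅕ (D(k, N) = -4*⅕ + 1 = -⅘ + 1 = ⅕)
D(l(-4, -1), d(T(-4), -1 - 4))*(-26) + 5 = (⅕)*(-26) + 5 = -26/5 + 5 = -⅕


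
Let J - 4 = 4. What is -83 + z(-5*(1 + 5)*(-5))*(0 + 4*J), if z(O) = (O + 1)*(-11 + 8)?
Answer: -14579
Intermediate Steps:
J = 8 (J = 4 + 4 = 8)
z(O) = -3 - 3*O (z(O) = (1 + O)*(-3) = -3 - 3*O)
-83 + z(-5*(1 + 5)*(-5))*(0 + 4*J) = -83 + (-3 - (-15)*(1 + 5)*(-5))*(0 + 4*8) = -83 + (-3 - (-15)*6*(-5))*(0 + 32) = -83 + (-3 - (-15)*(-30))*32 = -83 + (-3 - 3*150)*32 = -83 + (-3 - 450)*32 = -83 - 453*32 = -83 - 14496 = -14579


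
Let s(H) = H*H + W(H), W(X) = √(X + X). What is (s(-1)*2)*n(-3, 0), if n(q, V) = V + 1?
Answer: 2 + 2*I*√2 ≈ 2.0 + 2.8284*I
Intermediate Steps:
n(q, V) = 1 + V
W(X) = √2*√X (W(X) = √(2*X) = √2*√X)
s(H) = H² + √2*√H (s(H) = H*H + √2*√H = H² + √2*√H)
(s(-1)*2)*n(-3, 0) = (((-1)² + √2*√(-1))*2)*(1 + 0) = ((1 + √2*I)*2)*1 = ((1 + I*√2)*2)*1 = (2 + 2*I*√2)*1 = 2 + 2*I*√2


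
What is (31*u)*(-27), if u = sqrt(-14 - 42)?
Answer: -1674*I*sqrt(14) ≈ -6263.5*I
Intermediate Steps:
u = 2*I*sqrt(14) (u = sqrt(-56) = 2*I*sqrt(14) ≈ 7.4833*I)
(31*u)*(-27) = (31*(2*I*sqrt(14)))*(-27) = (62*I*sqrt(14))*(-27) = -1674*I*sqrt(14)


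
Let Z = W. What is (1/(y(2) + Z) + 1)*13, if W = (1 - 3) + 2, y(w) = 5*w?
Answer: 143/10 ≈ 14.300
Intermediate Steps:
W = 0 (W = -2 + 2 = 0)
Z = 0
(1/(y(2) + Z) + 1)*13 = (1/(5*2 + 0) + 1)*13 = (1/(10 + 0) + 1)*13 = (1/10 + 1)*13 = (⅒ + 1)*13 = (11/10)*13 = 143/10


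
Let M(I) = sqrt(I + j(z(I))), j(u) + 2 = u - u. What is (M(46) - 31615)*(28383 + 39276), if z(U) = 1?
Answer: -2139039285 + 135318*sqrt(11) ≈ -2.1386e+9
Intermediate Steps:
j(u) = -2 (j(u) = -2 + (u - u) = -2 + 0 = -2)
M(I) = sqrt(-2 + I) (M(I) = sqrt(I - 2) = sqrt(-2 + I))
(M(46) - 31615)*(28383 + 39276) = (sqrt(-2 + 46) - 31615)*(28383 + 39276) = (sqrt(44) - 31615)*67659 = (2*sqrt(11) - 31615)*67659 = (-31615 + 2*sqrt(11))*67659 = -2139039285 + 135318*sqrt(11)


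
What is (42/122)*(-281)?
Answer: -5901/61 ≈ -96.738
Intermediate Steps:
(42/122)*(-281) = (42*(1/122))*(-281) = (21/61)*(-281) = -5901/61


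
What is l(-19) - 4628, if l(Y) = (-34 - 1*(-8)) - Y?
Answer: -4635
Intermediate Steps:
l(Y) = -26 - Y (l(Y) = (-34 + 8) - Y = -26 - Y)
l(-19) - 4628 = (-26 - 1*(-19)) - 4628 = (-26 + 19) - 4628 = -7 - 4628 = -4635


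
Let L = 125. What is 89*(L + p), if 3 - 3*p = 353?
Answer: 2225/3 ≈ 741.67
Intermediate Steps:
p = -350/3 (p = 1 - ⅓*353 = 1 - 353/3 = -350/3 ≈ -116.67)
89*(L + p) = 89*(125 - 350/3) = 89*(25/3) = 2225/3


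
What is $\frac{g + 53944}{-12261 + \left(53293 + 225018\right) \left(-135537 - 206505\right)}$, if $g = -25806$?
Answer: $- \frac{28138}{95194063323} \approx -2.9559 \cdot 10^{-7}$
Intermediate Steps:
$\frac{g + 53944}{-12261 + \left(53293 + 225018\right) \left(-135537 - 206505\right)} = \frac{-25806 + 53944}{-12261 + \left(53293 + 225018\right) \left(-135537 - 206505\right)} = \frac{28138}{-12261 + 278311 \left(-342042\right)} = \frac{28138}{-12261 - 95194051062} = \frac{28138}{-95194063323} = 28138 \left(- \frac{1}{95194063323}\right) = - \frac{28138}{95194063323}$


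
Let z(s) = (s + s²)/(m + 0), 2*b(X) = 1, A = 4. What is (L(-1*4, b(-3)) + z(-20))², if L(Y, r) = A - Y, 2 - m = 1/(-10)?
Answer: 15745024/441 ≈ 35703.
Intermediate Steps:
b(X) = ½ (b(X) = (½)*1 = ½)
m = 21/10 (m = 2 - 1/(-10) = 2 - 1*(-⅒) = 2 + ⅒ = 21/10 ≈ 2.1000)
L(Y, r) = 4 - Y
z(s) = 10*s/21 + 10*s²/21 (z(s) = (s + s²)/(21/10 + 0) = (s + s²)/(21/10) = (s + s²)*(10/21) = 10*s/21 + 10*s²/21)
(L(-1*4, b(-3)) + z(-20))² = ((4 - (-1)*4) + (10/21)*(-20)*(1 - 20))² = ((4 - 1*(-4)) + (10/21)*(-20)*(-19))² = ((4 + 4) + 3800/21)² = (8 + 3800/21)² = (3968/21)² = 15745024/441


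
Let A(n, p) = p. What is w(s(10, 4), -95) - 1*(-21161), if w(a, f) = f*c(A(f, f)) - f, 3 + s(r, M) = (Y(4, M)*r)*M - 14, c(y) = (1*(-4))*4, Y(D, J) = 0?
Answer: 22776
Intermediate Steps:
c(y) = -16 (c(y) = -4*4 = -16)
s(r, M) = -17 (s(r, M) = -3 + ((0*r)*M - 14) = -3 + (0*M - 14) = -3 + (0 - 14) = -3 - 14 = -17)
w(a, f) = -17*f (w(a, f) = f*(-16) - f = -16*f - f = -17*f)
w(s(10, 4), -95) - 1*(-21161) = -17*(-95) - 1*(-21161) = 1615 + 21161 = 22776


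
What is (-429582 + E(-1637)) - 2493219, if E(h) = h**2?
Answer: -243032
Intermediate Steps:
(-429582 + E(-1637)) - 2493219 = (-429582 + (-1637)**2) - 2493219 = (-429582 + 2679769) - 2493219 = 2250187 - 2493219 = -243032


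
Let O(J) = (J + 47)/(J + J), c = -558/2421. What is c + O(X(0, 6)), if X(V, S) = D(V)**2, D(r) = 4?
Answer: 14963/8608 ≈ 1.7383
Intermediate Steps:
X(V, S) = 16 (X(V, S) = 4**2 = 16)
c = -62/269 (c = -558*1/2421 = -62/269 ≈ -0.23048)
O(J) = (47 + J)/(2*J) (O(J) = (47 + J)/((2*J)) = (47 + J)*(1/(2*J)) = (47 + J)/(2*J))
c + O(X(0, 6)) = -62/269 + (1/2)*(47 + 16)/16 = -62/269 + (1/2)*(1/16)*63 = -62/269 + 63/32 = 14963/8608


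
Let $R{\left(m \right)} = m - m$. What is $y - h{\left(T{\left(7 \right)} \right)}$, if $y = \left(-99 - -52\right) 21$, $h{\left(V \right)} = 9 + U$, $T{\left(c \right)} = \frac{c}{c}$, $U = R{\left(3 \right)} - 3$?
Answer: $-993$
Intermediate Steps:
$R{\left(m \right)} = 0$
$U = -3$ ($U = 0 - 3 = -3$)
$T{\left(c \right)} = 1$
$h{\left(V \right)} = 6$ ($h{\left(V \right)} = 9 - 3 = 6$)
$y = -987$ ($y = \left(-99 + 52\right) 21 = \left(-47\right) 21 = -987$)
$y - h{\left(T{\left(7 \right)} \right)} = -987 - 6 = -993$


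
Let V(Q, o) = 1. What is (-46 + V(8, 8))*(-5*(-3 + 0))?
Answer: -675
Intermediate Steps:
(-46 + V(8, 8))*(-5*(-3 + 0)) = (-46 + 1)*(-5*(-3 + 0)) = -(-225)*(-3) = -45*15 = -675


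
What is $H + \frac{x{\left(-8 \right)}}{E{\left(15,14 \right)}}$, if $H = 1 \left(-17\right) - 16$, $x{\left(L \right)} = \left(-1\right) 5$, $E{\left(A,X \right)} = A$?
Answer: $- \frac{100}{3} \approx -33.333$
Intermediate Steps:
$x{\left(L \right)} = -5$
$H = -33$ ($H = -17 - 16 = -33$)
$H + \frac{x{\left(-8 \right)}}{E{\left(15,14 \right)}} = -33 - \frac{5}{15} = -33 - \frac{1}{3} = - \frac{100}{3}$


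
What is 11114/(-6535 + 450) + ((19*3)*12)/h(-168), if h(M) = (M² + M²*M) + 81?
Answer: -5820897602/3186732755 ≈ -1.8266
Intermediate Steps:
h(M) = 81 + M² + M³ (h(M) = (M² + M³) + 81 = 81 + M² + M³)
11114/(-6535 + 450) + ((19*3)*12)/h(-168) = 11114/(-6535 + 450) + ((19*3)*12)/(81 + (-168)² + (-168)³) = 11114/(-6085) + (57*12)/(81 + 28224 - 4741632) = 11114*(-1/6085) + 684/(-4713327) = -11114/6085 + 684*(-1/4713327) = -11114/6085 - 76/523703 = -5820897602/3186732755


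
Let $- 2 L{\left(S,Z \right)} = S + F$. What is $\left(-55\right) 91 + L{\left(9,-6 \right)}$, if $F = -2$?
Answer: $- \frac{10017}{2} \approx -5008.5$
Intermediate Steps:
$L{\left(S,Z \right)} = 1 - \frac{S}{2}$ ($L{\left(S,Z \right)} = - \frac{S - 2}{2} = - \frac{-2 + S}{2} = 1 - \frac{S}{2}$)
$\left(-55\right) 91 + L{\left(9,-6 \right)} = \left(-55\right) 91 + \left(1 - \frac{9}{2}\right) = -5005 + \left(1 - \frac{9}{2}\right) = -5005 - \frac{7}{2} = - \frac{10017}{2}$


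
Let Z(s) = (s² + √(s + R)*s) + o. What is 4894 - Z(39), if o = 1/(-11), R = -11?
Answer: 37104/11 - 78*√7 ≈ 3166.7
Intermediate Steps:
o = -1/11 ≈ -0.090909
Z(s) = -1/11 + s² + s*√(-11 + s) (Z(s) = (s² + √(s - 11)*s) - 1/11 = (s² + √(-11 + s)*s) - 1/11 = (s² + s*√(-11 + s)) - 1/11 = -1/11 + s² + s*√(-11 + s))
4894 - Z(39) = 4894 - (-1/11 + 39² + 39*√(-11 + 39)) = 4894 - (-1/11 + 1521 + 39*√28) = 4894 - (-1/11 + 1521 + 39*(2*√7)) = 4894 - (-1/11 + 1521 + 78*√7) = 4894 - (16730/11 + 78*√7) = 4894 + (-16730/11 - 78*√7) = 37104/11 - 78*√7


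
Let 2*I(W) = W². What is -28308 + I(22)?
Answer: -28066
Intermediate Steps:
I(W) = W²/2
-28308 + I(22) = -28308 + (½)*22² = -28308 + (½)*484 = -28308 + 242 = -28066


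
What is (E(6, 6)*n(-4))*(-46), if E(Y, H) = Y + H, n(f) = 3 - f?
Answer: -3864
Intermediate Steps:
E(Y, H) = H + Y
(E(6, 6)*n(-4))*(-46) = ((6 + 6)*(3 - 1*(-4)))*(-46) = (12*(3 + 4))*(-46) = (12*7)*(-46) = 84*(-46) = -3864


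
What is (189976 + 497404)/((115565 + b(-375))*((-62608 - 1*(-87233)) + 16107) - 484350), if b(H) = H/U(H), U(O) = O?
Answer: 343690/2353374981 ≈ 0.00014604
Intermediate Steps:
b(H) = 1 (b(H) = H/H = 1)
(189976 + 497404)/((115565 + b(-375))*((-62608 - 1*(-87233)) + 16107) - 484350) = (189976 + 497404)/((115565 + 1)*((-62608 - 1*(-87233)) + 16107) - 484350) = 687380/(115566*((-62608 + 87233) + 16107) - 484350) = 687380/(115566*(24625 + 16107) - 484350) = 687380/(115566*40732 - 484350) = 687380/(4707234312 - 484350) = 687380/4706749962 = 687380*(1/4706749962) = 343690/2353374981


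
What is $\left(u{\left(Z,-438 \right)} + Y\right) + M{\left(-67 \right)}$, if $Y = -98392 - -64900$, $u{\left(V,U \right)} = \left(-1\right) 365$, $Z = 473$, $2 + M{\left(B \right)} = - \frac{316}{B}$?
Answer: $- \frac{2268237}{67} \approx -33854.0$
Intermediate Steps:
$M{\left(B \right)} = -2 - \frac{316}{B}$
$u{\left(V,U \right)} = -365$
$Y = -33492$ ($Y = -98392 + 64900 = -33492$)
$\left(u{\left(Z,-438 \right)} + Y\right) + M{\left(-67 \right)} = \left(-365 - 33492\right) - \left(2 + \frac{316}{-67}\right) = -33857 - - \frac{182}{67} = -33857 + \left(-2 + \frac{316}{67}\right) = -33857 + \frac{182}{67} = - \frac{2268237}{67}$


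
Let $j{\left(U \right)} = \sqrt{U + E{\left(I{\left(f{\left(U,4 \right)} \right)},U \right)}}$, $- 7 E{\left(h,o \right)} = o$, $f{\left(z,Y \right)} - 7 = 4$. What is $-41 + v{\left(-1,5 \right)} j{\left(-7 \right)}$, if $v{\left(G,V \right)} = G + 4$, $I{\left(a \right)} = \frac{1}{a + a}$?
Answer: $-41 + 3 i \sqrt{6} \approx -41.0 + 7.3485 i$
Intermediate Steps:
$f{\left(z,Y \right)} = 11$ ($f{\left(z,Y \right)} = 7 + 4 = 11$)
$I{\left(a \right)} = \frac{1}{2 a}$
$E{\left(h,o \right)} = - \frac{o}{7}$
$v{\left(G,V \right)} = 4 + G$
$j{\left(U \right)} = \frac{\sqrt{42} \sqrt{U}}{7}$ ($j{\left(U \right)} = \sqrt{U - \frac{U}{7}} = \sqrt{\frac{6 U}{7}} = \frac{\sqrt{42} \sqrt{U}}{7}$)
$-41 + v{\left(-1,5 \right)} j{\left(-7 \right)} = -41 + \left(4 - 1\right) \frac{\sqrt{42} \sqrt{-7}}{7} = -41 + 3 \frac{\sqrt{42} i \sqrt{7}}{7} = -41 + 3 i \sqrt{6}$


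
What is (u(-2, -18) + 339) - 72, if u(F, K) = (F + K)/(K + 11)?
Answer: 1889/7 ≈ 269.86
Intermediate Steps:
u(F, K) = (F + K)/(11 + K)
(u(-2, -18) + 339) - 72 = ((-2 - 18)/(11 - 18) + 339) - 72 = (-20/(-7) + 339) - 72 = (-⅐*(-20) + 339) - 72 = (20/7 + 339) - 72 = 2393/7 - 72 = 1889/7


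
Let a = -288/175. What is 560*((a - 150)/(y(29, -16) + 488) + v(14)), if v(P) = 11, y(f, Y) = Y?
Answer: 1764124/295 ≈ 5980.1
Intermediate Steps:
a = -288/175 (a = -288*1/175 = -288/175 ≈ -1.6457)
560*((a - 150)/(y(29, -16) + 488) + v(14)) = 560*((-288/175 - 150)/(-16 + 488) + 11) = 560*(-26538/175/472 + 11) = 560*(-26538/175*1/472 + 11) = 560*(-13269/41300 + 11) = 560*(441031/41300) = 1764124/295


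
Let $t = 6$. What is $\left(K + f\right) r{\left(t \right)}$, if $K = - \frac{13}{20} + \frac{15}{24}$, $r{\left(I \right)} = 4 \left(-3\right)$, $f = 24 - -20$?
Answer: $- \frac{5277}{10} \approx -527.7$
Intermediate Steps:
$f = 44$ ($f = 24 + 20 = 44$)
$r{\left(I \right)} = -12$
$K = - \frac{1}{40}$ ($K = \left(-13\right) \frac{1}{20} + 15 \cdot \frac{1}{24} = - \frac{13}{20} + \frac{5}{8} = - \frac{1}{40} \approx -0.025$)
$\left(K + f\right) r{\left(t \right)} = \left(- \frac{1}{40} + 44\right) \left(-12\right) = \frac{1759}{40} \left(-12\right) = - \frac{5277}{10}$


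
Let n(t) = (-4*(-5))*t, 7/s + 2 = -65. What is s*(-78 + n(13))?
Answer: -1274/67 ≈ -19.015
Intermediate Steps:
s = -7/67 (s = 7/(-2 - 65) = 7/(-67) = 7*(-1/67) = -7/67 ≈ -0.10448)
n(t) = 20*t
s*(-78 + n(13)) = -7*(-78 + 20*13)/67 = -7*(-78 + 260)/67 = -7/67*182 = -1274/67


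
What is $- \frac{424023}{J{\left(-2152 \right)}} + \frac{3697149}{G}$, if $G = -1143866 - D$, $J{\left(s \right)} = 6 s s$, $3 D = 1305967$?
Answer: $- \frac{1695096742781}{719349384320} \approx -2.3564$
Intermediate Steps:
$D = \frac{1305967}{3}$ ($D = \frac{1}{3} \cdot 1305967 = \frac{1305967}{3} \approx 4.3532 \cdot 10^{5}$)
$J{\left(s \right)} = 6 s^{2}$
$G = - \frac{4737565}{3}$ ($G = -1143866 - \frac{1305967}{3} = - \frac{4737565}{3} \approx -1.5792 \cdot 10^{6}$)
$- \frac{424023}{J{\left(-2152 \right)}} + \frac{3697149}{G} = - \frac{424023}{6 \left(-2152\right)^{2}} + \frac{3697149}{- \frac{4737565}{3}} = - \frac{424023}{6 \cdot 4631104} + 3697149 \left(- \frac{3}{4737565}\right) = - \frac{424023}{27786624} - \frac{181827}{77665} = \left(-424023\right) \frac{1}{27786624} - \frac{181827}{77665} = - \frac{141341}{9262208} - \frac{181827}{77665} = - \frac{1695096742781}{719349384320}$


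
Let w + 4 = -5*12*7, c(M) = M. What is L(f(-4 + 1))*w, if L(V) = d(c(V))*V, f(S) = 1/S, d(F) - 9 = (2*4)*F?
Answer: 8056/9 ≈ 895.11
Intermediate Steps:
d(F) = 9 + 8*F (d(F) = 9 + (2*4)*F = 9 + 8*F)
L(V) = V*(9 + 8*V) (L(V) = (9 + 8*V)*V = V*(9 + 8*V))
w = -424 (w = -4 - 5*12*7 = -4 - 60*7 = -4 - 420 = -424)
L(f(-4 + 1))*w = ((9 + 8/(-4 + 1))/(-4 + 1))*(-424) = ((9 + 8/(-3))/(-3))*(-424) = -(9 + 8*(-⅓))/3*(-424) = -(9 - 8/3)/3*(-424) = -⅓*19/3*(-424) = -19/9*(-424) = 8056/9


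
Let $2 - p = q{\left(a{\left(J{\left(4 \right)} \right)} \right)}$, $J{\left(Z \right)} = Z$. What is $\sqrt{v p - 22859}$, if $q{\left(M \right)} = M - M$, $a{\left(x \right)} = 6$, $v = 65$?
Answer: $i \sqrt{22729} \approx 150.76 i$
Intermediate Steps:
$q{\left(M \right)} = 0$
$p = 2$ ($p = 2 - 0 = 2 + 0 = 2$)
$\sqrt{v p - 22859} = \sqrt{65 \cdot 2 - 22859} = \sqrt{130 - 22859} = \sqrt{-22729} = i \sqrt{22729}$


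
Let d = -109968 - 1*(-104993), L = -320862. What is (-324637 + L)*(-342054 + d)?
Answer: 224006872471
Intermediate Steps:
d = -4975 (d = -109968 + 104993 = -4975)
(-324637 + L)*(-342054 + d) = (-324637 - 320862)*(-342054 - 4975) = -645499*(-347029) = 224006872471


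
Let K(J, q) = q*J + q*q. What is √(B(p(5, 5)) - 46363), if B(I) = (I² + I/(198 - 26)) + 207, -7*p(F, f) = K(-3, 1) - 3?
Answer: I*√16726932619/602 ≈ 214.84*I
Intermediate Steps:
K(J, q) = q² + J*q (K(J, q) = J*q + q² = q² + J*q)
p(F, f) = 5/7 (p(F, f) = -(1*(-3 + 1) - 3)/7 = -(1*(-2) - 3)/7 = -(-2 - 3)/7 = -⅐*(-5) = 5/7)
B(I) = 207 + I² + I/172 (B(I) = (I² + I/172) + 207 = 207 + I² + I/172)
√(B(p(5, 5)) - 46363) = √((207 + (5/7)² + (1/172)*(5/7)) - 46363) = √((207 + 25/49 + 5/1204) - 46363) = √(1748931/8428 - 46363) = √(-388998433/8428) = I*√16726932619/602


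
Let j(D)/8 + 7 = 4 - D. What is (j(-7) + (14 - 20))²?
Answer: 676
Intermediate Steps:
j(D) = -24 - 8*D (j(D) = -56 + 8*(4 - D) = -56 + (32 - 8*D) = -24 - 8*D)
(j(-7) + (14 - 20))² = ((-24 - 8*(-7)) + (14 - 20))² = ((-24 + 56) - 6)² = (32 - 6)² = 26² = 676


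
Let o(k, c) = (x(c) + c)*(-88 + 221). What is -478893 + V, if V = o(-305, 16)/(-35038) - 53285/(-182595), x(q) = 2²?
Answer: -306384282718660/639776361 ≈ -4.7889e+5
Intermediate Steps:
x(q) = 4
o(k, c) = 532 + 133*c (o(k, c) = (4 + c)*(-88 + 221) = (4 + c)*133 = 532 + 133*c)
V = 138129713/639776361 (V = (532 + 133*16)/(-35038) - 53285/(-182595) = (532 + 2128)*(-1/35038) - 53285*(-1/182595) = 2660*(-1/35038) + 10657/36519 = -1330/17519 + 10657/36519 = 138129713/639776361 ≈ 0.21590)
-478893 + V = -478893 + 138129713/639776361 = -306384282718660/639776361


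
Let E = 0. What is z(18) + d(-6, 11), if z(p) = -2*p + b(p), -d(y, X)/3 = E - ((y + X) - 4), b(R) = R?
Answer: -15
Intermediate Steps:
d(y, X) = -12 + 3*X + 3*y (d(y, X) = -3*(0 - ((y + X) - 4)) = -3*(0 - ((X + y) - 4)) = -3*(0 - (-4 + X + y)) = -3*(0 + (4 - X - y)) = -3*(4 - X - y) = -12 + 3*X + 3*y)
z(p) = -p (z(p) = -2*p + p = -p)
z(18) + d(-6, 11) = -1*18 + (-12 + 3*11 + 3*(-6)) = -18 + (-12 + 33 - 18) = -18 + 3 = -15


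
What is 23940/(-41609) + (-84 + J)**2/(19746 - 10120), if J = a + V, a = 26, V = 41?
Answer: -218421439/400528234 ≈ -0.54533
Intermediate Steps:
J = 67 (J = 26 + 41 = 67)
23940/(-41609) + (-84 + J)**2/(19746 - 10120) = 23940/(-41609) + (-84 + 67)**2/(19746 - 10120) = 23940*(-1/41609) + (-17)**2/9626 = -23940/41609 + 289*(1/9626) = -23940/41609 + 289/9626 = -218421439/400528234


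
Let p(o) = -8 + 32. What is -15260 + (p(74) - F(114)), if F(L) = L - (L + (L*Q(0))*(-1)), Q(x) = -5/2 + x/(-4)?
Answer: -14951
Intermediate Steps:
Q(x) = -5/2 - x/4 (Q(x) = -5*1/2 + x*(-1/4) = -5/2 - x/4)
p(o) = 24
F(L) = -5*L/2 (F(L) = L - (L + (L*(-5/2 - 1/4*0))*(-1)) = L - (L + (L*(-5/2 + 0))*(-1)) = L - (L + (L*(-5/2))*(-1)) = L - (L - 5*L/2*(-1)) = L - (L + 5*L/2) = L - 7*L/2 = -5*L/2)
-15260 + (p(74) - F(114)) = -15260 + (24 - (-5)*114/2) = -15260 + (24 - 1*(-285)) = -15260 + (24 + 285) = -15260 + 309 = -14951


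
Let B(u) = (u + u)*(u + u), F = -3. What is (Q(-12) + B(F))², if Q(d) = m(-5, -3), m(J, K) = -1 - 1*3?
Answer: 1024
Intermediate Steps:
m(J, K) = -4 (m(J, K) = -1 - 3 = -4)
Q(d) = -4
B(u) = 4*u² (B(u) = (2*u)*(2*u) = 4*u²)
(Q(-12) + B(F))² = (-4 + 4*(-3)²)² = (-4 + 4*9)² = (-4 + 36)² = 32² = 1024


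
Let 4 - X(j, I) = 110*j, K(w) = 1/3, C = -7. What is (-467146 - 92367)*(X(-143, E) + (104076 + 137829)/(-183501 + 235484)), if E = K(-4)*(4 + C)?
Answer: -457761323758051/51983 ≈ -8.8060e+9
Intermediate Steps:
K(w) = ⅓
E = -1 (E = (4 - 7)/3 = (⅓)*(-3) = -1)
X(j, I) = 4 - 110*j
(-467146 - 92367)*(X(-143, E) + (104076 + 137829)/(-183501 + 235484)) = (-467146 - 92367)*((4 - 110*(-143)) + (104076 + 137829)/(-183501 + 235484)) = -559513*((4 + 15730) + 241905/51983) = -559513*(15734 + 241905*(1/51983)) = -559513*(15734 + 241905/51983) = -559513*818142427/51983 = -457761323758051/51983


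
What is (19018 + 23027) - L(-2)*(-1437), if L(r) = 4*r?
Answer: 30549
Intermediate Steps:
(19018 + 23027) - L(-2)*(-1437) = (19018 + 23027) - 4*(-2)*(-1437) = 42045 - (-8)*(-1437) = 42045 - 1*11496 = 42045 - 11496 = 30549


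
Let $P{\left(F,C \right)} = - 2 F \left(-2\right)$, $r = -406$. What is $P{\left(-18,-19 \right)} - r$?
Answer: $334$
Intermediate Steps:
$P{\left(F,C \right)} = 4 F$
$P{\left(-18,-19 \right)} - r = 4 \left(-18\right) - -406 = -72 + 406 = 334$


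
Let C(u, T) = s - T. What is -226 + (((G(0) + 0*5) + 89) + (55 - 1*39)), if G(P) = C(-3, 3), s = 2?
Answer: -122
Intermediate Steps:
C(u, T) = 2 - T
G(P) = -1 (G(P) = 2 - 1*3 = 2 - 3 = -1)
-226 + (((G(0) + 0*5) + 89) + (55 - 1*39)) = -226 + (((-1 + 0*5) + 89) + (55 - 1*39)) = -226 + (((-1 + 0) + 89) + (55 - 39)) = -226 + ((-1 + 89) + 16) = -226 + (88 + 16) = -226 + 104 = -122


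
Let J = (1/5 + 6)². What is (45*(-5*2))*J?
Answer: -17298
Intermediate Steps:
J = 961/25 (J = (1*(⅕) + 6)² = (⅕ + 6)² = (31/5)² = 961/25 ≈ 38.440)
(45*(-5*2))*J = (45*(-5*2))*(961/25) = (45*(-10))*(961/25) = -450*961/25 = -17298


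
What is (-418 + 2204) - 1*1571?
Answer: 215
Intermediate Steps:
(-418 + 2204) - 1*1571 = 1786 - 1571 = 215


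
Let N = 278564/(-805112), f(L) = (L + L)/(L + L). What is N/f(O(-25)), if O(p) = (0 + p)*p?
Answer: -6331/18298 ≈ -0.34599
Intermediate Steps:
O(p) = p² (O(p) = p*p = p²)
f(L) = 1 (f(L) = (2*L)/((2*L)) = (2*L)*(1/(2*L)) = 1)
N = -6331/18298 (N = 278564*(-1/805112) = -6331/18298 ≈ -0.34599)
N/f(O(-25)) = -6331/18298/1 = -6331/18298*1 = -6331/18298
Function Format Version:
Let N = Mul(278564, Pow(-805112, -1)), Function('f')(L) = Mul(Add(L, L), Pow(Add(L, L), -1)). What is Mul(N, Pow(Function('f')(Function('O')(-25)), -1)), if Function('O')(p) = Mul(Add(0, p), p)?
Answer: Rational(-6331, 18298) ≈ -0.34599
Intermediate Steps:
Function('O')(p) = Pow(p, 2) (Function('O')(p) = Mul(p, p) = Pow(p, 2))
Function('f')(L) = 1 (Function('f')(L) = Mul(Mul(2, L), Pow(Mul(2, L), -1)) = Mul(Mul(2, L), Mul(Rational(1, 2), Pow(L, -1))) = 1)
N = Rational(-6331, 18298) (N = Mul(278564, Rational(-1, 805112)) = Rational(-6331, 18298) ≈ -0.34599)
Mul(N, Pow(Function('f')(Function('O')(-25)), -1)) = Mul(Rational(-6331, 18298), Pow(1, -1)) = Mul(Rational(-6331, 18298), 1) = Rational(-6331, 18298)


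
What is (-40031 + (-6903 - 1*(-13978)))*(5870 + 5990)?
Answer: -390858160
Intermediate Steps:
(-40031 + (-6903 - 1*(-13978)))*(5870 + 5990) = (-40031 + (-6903 + 13978))*11860 = (-40031 + 7075)*11860 = -32956*11860 = -390858160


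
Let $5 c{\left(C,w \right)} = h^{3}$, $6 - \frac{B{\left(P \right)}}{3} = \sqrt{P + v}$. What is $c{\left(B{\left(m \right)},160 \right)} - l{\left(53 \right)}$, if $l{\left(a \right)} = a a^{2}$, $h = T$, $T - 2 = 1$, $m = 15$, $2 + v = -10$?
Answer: $- \frac{744358}{5} \approx -1.4887 \cdot 10^{5}$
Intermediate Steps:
$v = -12$ ($v = -2 - 10 = -12$)
$T = 3$ ($T = 2 + 1 = 3$)
$B{\left(P \right)} = 18 - 3 \sqrt{-12 + P}$ ($B{\left(P \right)} = 18 - 3 \sqrt{P - 12} = 18 - 3 \sqrt{-12 + P}$)
$h = 3$
$c{\left(C,w \right)} = \frac{27}{5}$ ($c{\left(C,w \right)} = \frac{3^{3}}{5} = \frac{1}{5} \cdot 27 = \frac{27}{5}$)
$l{\left(a \right)} = a^{3}$
$c{\left(B{\left(m \right)},160 \right)} - l{\left(53 \right)} = \frac{27}{5} - 53^{3} = \frac{27}{5} - 148877 = - \frac{744358}{5}$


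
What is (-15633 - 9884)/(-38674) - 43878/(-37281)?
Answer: 882745683/480601798 ≈ 1.8368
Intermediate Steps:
(-15633 - 9884)/(-38674) - 43878/(-37281) = -25517*(-1/38674) - 43878*(-1/37281) = 25517/38674 + 14626/12427 = 882745683/480601798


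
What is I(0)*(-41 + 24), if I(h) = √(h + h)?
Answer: 0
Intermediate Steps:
I(h) = √2*√h (I(h) = √(2*h) = √2*√h)
I(0)*(-41 + 24) = (√2*√0)*(-41 + 24) = (√2*0)*(-17) = 0*(-17) = 0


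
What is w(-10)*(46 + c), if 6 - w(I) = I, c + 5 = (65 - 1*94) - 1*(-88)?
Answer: 1600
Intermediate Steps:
c = 54 (c = -5 + ((65 - 1*94) - 1*(-88)) = -5 + ((65 - 94) + 88) = -5 + (-29 + 88) = -5 + 59 = 54)
w(I) = 6 - I
w(-10)*(46 + c) = (6 - 1*(-10))*(46 + 54) = (6 + 10)*100 = 16*100 = 1600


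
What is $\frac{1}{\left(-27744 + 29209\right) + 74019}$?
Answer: $\frac{1}{75484} \approx 1.3248 \cdot 10^{-5}$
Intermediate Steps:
$\frac{1}{\left(-27744 + 29209\right) + 74019} = \frac{1}{1465 + 74019} = \frac{1}{75484}$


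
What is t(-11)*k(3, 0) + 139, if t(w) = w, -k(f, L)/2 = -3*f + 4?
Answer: 29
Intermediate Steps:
k(f, L) = -8 + 6*f (k(f, L) = -2*(-3*f + 4) = -2*(4 - 3*f) = -8 + 6*f)
t(-11)*k(3, 0) + 139 = -11*(-8 + 6*3) + 139 = -11*(-8 + 18) + 139 = -11*10 + 139 = -110 + 139 = 29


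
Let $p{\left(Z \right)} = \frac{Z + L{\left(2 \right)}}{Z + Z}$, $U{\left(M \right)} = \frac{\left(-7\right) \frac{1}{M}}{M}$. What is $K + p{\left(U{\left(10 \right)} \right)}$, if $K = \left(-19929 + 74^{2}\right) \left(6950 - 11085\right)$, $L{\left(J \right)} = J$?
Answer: $\frac{836683977}{14} \approx 5.9763 \cdot 10^{7}$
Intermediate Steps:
$U{\left(M \right)} = - \frac{7}{M^{2}}$
$p{\left(Z \right)} = \frac{2 + Z}{2 Z}$ ($p{\left(Z \right)} = \frac{Z + 2}{Z + Z} = \frac{2 + Z}{2 Z}$)
$K = 59763155$ ($K = \left(-19929 + 5476\right) \left(-4135\right) = \left(-14453\right) \left(-4135\right) = 59763155$)
$K + p{\left(U{\left(10 \right)} \right)} = 59763155 + \frac{2 - \frac{7}{100}}{2 \left(- \frac{7}{100}\right)} = 59763155 + \frac{1}{2} \left(- \frac{100}{7}\right) \frac{193}{100} = 59763155 - \frac{193}{14} = \frac{836683977}{14}$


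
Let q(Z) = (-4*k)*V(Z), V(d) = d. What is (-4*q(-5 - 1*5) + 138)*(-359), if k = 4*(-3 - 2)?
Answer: -1198342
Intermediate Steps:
k = -20 (k = 4*(-5) = -20)
q(Z) = 80*Z (q(Z) = (-4*(-20))*Z = 80*Z)
(-4*q(-5 - 1*5) + 138)*(-359) = (-320*(-5 - 1*5) + 138)*(-359) = (-320*(-5 - 5) + 138)*(-359) = (-320*(-10) + 138)*(-359) = (-4*(-800) + 138)*(-359) = (3200 + 138)*(-359) = 3338*(-359) = -1198342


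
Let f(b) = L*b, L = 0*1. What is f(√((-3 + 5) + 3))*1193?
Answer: 0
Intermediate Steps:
L = 0
f(b) = 0 (f(b) = 0*b = 0)
f(√((-3 + 5) + 3))*1193 = 0*1193 = 0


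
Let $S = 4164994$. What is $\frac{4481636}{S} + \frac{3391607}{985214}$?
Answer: $\frac{41572630797}{9200471746} \approx 4.5185$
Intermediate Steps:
$\frac{4481636}{S} + \frac{3391607}{985214} = \frac{4481636}{4164994} + \frac{3391607}{985214} = 4481636 \cdot \frac{1}{4164994} + 3391607 \cdot \frac{1}{985214} = \frac{2240818}{2082497} + \frac{15209}{4418} = \frac{41572630797}{9200471746}$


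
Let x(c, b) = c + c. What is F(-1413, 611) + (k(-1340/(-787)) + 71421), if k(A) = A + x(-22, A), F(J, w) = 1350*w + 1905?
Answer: 706831224/787 ≈ 8.9813e+5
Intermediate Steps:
F(J, w) = 1905 + 1350*w
x(c, b) = 2*c
k(A) = -44 + A (k(A) = A + 2*(-22) = A - 44 = -44 + A)
F(-1413, 611) + (k(-1340/(-787)) + 71421) = (1905 + 1350*611) + ((-44 - 1340/(-787)) + 71421) = (1905 + 824850) + ((-44 - 1340*(-1/787)) + 71421) = 826755 + ((-44 + 1340/787) + 71421) = 826755 + (-33288/787 + 71421) = 826755 + 56175039/787 = 706831224/787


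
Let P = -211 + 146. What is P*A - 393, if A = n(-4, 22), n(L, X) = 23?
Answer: -1888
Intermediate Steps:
P = -65
A = 23
P*A - 393 = -65*23 - 393 = -1495 - 393 = -1888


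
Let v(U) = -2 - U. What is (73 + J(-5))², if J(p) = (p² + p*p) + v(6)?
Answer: 13225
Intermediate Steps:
J(p) = -8 + 2*p² (J(p) = (p² + p*p) + (-2 - 1*6) = (p² + p²) + (-2 - 6) = 2*p² - 8 = -8 + 2*p²)
(73 + J(-5))² = (73 + (-8 + 2*(-5)²))² = (73 + (-8 + 2*25))² = (73 + (-8 + 50))² = (73 + 42)² = 115² = 13225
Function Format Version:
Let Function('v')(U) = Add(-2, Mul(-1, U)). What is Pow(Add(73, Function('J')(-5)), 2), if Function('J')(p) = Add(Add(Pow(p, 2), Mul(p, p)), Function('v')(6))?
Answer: 13225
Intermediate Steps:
Function('J')(p) = Add(-8, Mul(2, Pow(p, 2))) (Function('J')(p) = Add(Add(Pow(p, 2), Mul(p, p)), Add(-2, Mul(-1, 6))) = Add(Add(Pow(p, 2), Pow(p, 2)), Add(-2, -6)) = Add(Mul(2, Pow(p, 2)), -8) = Add(-8, Mul(2, Pow(p, 2))))
Pow(Add(73, Function('J')(-5)), 2) = Pow(Add(73, Add(-8, Mul(2, Pow(-5, 2)))), 2) = Pow(Add(73, Add(-8, Mul(2, 25))), 2) = Pow(Add(73, Add(-8, 50)), 2) = Pow(Add(73, 42), 2) = Pow(115, 2) = 13225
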